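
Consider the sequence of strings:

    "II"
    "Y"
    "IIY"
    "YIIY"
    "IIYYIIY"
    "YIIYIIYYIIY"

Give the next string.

Each term (from the third on) is the two preceding terms concatenated in order: term 3 = II·Y = IIY.
The next term joins IIYYIIY and YIIYIIYYIIY.

IIYYIIYYIIYIIYYIIY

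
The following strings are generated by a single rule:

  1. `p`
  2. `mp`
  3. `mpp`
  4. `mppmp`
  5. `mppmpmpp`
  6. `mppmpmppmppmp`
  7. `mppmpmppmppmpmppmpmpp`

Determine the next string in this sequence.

This is a Fibonacci-style word recurrence s(k) = s(k−1)·s(k−2): e.g. mp·p = mpp.
Continuing: mppmpmppmppmpmppmpmpp · mppmpmppmppmp gives term 8.

mppmpmppmppmpmppmpmppmppmpmppmppmp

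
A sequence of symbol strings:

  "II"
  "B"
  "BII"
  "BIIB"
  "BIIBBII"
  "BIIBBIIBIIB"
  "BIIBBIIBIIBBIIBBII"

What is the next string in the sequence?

This is a Fibonacci-style word recurrence s(k) = s(k−1)·s(k−2): e.g. B·II = BII.
So term 8 is BIIBBIIBIIBBIIBBII·BIIBBIIBIIB.

BIIBBIIBIIBBIIBBIIBIIBBIIBIIB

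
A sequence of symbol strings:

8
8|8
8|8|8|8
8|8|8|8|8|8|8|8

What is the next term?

Each string is two copies of the previous one joined by '|'.
So the next term is two copies of 8|8|8|8|8|8|8|8 with '|' between the halves.

8|8|8|8|8|8|8|8|8|8|8|8|8|8|8|8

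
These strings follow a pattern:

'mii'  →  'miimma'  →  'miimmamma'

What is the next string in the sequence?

Each term is the previous one with mma appended.
So the next term is miimmamma·mma.

miimmammamma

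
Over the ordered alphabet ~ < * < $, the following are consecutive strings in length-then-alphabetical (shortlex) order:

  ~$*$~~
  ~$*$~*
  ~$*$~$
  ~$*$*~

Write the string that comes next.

~$*$**

Find the rightmost character of ~$*$*~ below $, bump it to the next letter, and reset everything to its right to ~.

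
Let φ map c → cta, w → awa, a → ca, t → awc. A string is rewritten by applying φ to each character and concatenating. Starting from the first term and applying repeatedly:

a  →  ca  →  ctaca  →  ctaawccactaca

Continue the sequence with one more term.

φ(ctaawccactaca) expands symbol-by-symbol to cta awc ca ca awa cta cta ca cta awc ca cta ca; joining the 13 pieces gives the next term.

ctaawccacaawactactacactaawccactaca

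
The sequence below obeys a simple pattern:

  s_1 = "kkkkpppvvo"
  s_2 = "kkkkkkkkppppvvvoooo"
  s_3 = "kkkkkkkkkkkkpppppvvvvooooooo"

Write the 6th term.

kkkkkkkkkkkkkkkkkkkkkkkkppppppppvvvvvvvoooooooooooooooo

Reading off run lengths: k runs 4, 8, 12; p runs 3, 4, 5; v runs 2, 3, 4; o runs 1, 4, 7 — each is linear in n (n = 1, 2, …).
Setting n = 6 gives 24, 8, 7, 16 characters in each block.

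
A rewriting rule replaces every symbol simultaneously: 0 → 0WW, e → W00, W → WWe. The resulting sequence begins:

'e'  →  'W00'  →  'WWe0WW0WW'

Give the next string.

WWeWWeW000WWWWeWWe0WWWWeWWe

Apply φ to WWe0WW0WW symbol by symbol: W→WWe, W→WWe, e→W00, 0→0WW, W→WWe, W→WWe, 0→0WW, W→WWe, W→WWe; joined: WWe WWe W00 0WW WWe WWe 0WW WWe WWe.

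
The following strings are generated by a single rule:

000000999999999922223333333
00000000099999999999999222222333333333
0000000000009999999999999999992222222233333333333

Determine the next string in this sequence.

000000000000000999999999999999999999922222222223333333333333

Each string has the form 0^{3n} 9^{4n+2} 2^{2n} 3^{2n+3}, where the shown terms are n = 2, 3, 4.
Setting n = 5 gives 15, 22, 10, 13 characters in each block.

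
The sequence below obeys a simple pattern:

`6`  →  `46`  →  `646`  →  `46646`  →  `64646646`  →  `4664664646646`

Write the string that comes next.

From term 3 onward, concatenate the second-to-last term with the last: 6·46 = 646, 46·646 = 46646, …
So term 7 is 64646646·4664664646646.

646466464664664646646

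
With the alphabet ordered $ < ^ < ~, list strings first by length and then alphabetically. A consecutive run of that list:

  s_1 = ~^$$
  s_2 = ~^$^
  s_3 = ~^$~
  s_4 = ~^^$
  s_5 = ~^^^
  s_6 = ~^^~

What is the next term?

~^~$

Treat ~^^~ as a base-3 numeral over the given alphabet and add one, carrying through any trailing ~'s.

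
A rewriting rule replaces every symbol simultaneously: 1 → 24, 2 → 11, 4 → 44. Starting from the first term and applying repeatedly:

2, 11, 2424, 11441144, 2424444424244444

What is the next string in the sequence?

Rewriting the 16 symbols of 2424444424244444 one by one yields 11 44 11 44 44 44 44 44 11 44 11 44 44 44 44 44; concatenated:

11441144444444441144114444444444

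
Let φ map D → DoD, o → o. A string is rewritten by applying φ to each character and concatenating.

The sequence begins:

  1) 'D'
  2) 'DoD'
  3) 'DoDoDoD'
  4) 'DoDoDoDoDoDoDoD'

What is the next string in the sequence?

Applying the rule to each of the 15 symbols of DoDoDoDoDoDoDoD gives the pieces DoD o DoD o DoD o DoD o DoD o DoD o DoD o DoD, which concatenate to the answer.

DoDoDoDoDoDoDoDoDoDoDoDoDoDoDoD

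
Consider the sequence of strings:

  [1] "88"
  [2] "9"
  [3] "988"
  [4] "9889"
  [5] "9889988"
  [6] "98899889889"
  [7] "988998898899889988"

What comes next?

98899889889988998898899889889

This is a Fibonacci-style word recurrence s(k) = s(k−1)·s(k−2): e.g. 9·88 = 988.
So term 8 is 988998898899889988·98899889889.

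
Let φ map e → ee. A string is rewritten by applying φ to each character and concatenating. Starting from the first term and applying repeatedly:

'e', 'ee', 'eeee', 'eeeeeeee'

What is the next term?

eeeeeeeeeeeeeeee

Expanding eeeeeeee: e→ee, e→ee, e→ee, e→ee, e→ee, e→ee, e→ee, e→ee. Concatenated: ee ee ee ee ee ee ee ee.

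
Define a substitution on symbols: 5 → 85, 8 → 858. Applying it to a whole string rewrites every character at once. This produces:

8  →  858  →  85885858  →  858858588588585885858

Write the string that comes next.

Rewriting the 21 symbols of 858858588588585885858 one by one yields 858 85 858 858 85 858 85 858 858 85 858 858 85 858 85 858 858 85 858 85 858; concatenated:

8588585885885858858588588585885885858858588588585885858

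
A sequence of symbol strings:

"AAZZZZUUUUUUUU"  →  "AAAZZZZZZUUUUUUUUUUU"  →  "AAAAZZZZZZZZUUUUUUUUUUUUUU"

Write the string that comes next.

AAAAAZZZZZZZZZZUUUUUUUUUUUUUUUUU

Term n consists of n A's, followed by 2n Z's, followed by 3n+2 U's, where the shown terms are n = 2, 3, 4.
Setting n = 5 gives 5, 10, 17 characters in each block.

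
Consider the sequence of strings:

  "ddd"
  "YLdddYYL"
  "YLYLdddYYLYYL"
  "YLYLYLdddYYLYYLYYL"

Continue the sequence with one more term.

YLYLYLYLdddYYLYYLYYLYYL

Every step adds YL to the front and YYL to the end of the previous string.
One more step from YLYLYLdddYYLYYLYYL gives the answer.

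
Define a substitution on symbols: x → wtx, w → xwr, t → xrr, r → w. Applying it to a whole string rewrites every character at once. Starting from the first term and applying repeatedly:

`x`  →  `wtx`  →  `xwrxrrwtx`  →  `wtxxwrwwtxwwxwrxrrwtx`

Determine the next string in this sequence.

φ(wtxxwrwwtxwwxwrxrrwtx) expands symbol-by-symbol to xwr xrr wtx wtx xwr w xwr xwr xrr wtx xwr xwr wtx xwr w wtx w w xwr xrr wtx; joining the 21 pieces gives the next term.

xwrxrrwtxwtxxwrwxwrxwrxrrwtxxwrxwrwtxxwrwwtxwwxwrxrrwtx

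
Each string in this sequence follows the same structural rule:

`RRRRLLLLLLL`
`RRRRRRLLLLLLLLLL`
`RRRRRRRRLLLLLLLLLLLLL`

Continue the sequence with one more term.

RRRRRRRRRRLLLLLLLLLLLLLLLL

The n-th term is 2n R's then 3n+1 L's, where the shown terms are n = 2, 3, 4.
For the next term, n = 5, so the run lengths are 10, 16.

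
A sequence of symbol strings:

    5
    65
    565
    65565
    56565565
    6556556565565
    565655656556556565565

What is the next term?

6556556565565565655656556556565565

From term 3 onward, concatenate the second-to-last term with the last: 5·65 = 565, 65·565 = 65565, …
The next term joins 6556556565565 and 565655656556556565565.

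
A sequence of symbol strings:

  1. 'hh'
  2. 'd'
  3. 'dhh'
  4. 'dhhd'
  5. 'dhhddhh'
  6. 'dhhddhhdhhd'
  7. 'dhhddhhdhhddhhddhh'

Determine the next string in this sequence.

Each term (from the third on) is the previous term followed by the one before it: term 3 = d·hh = dhh.
The next term joins dhhddhhdhhddhhddhh and dhhddhhdhhd.

dhhddhhdhhddhhddhhdhhddhhdhhd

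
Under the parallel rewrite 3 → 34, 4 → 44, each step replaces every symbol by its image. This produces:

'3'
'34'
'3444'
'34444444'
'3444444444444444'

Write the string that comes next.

34444444444444444444444444444444

φ(3444444444444444) expands symbol-by-symbol to 34 44 44 44 44 44 44 44 44 44 44 44 44 44 44 44; joining the 16 pieces gives the next term.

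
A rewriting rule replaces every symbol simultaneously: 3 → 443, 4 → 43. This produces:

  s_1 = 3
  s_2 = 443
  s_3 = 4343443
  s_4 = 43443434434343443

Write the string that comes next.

43443434344343443434344343443434434343443

Replace each of the 17 characters of 43443434434343443 in place — 43 443 43 43 443 43 443 43 43 443 43 443 43 443 43 43 443 — and concatenate.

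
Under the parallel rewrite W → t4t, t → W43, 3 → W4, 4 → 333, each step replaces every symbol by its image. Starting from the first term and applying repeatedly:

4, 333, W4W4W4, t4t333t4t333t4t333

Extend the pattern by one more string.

W43333W43W4W4W4W43333W43W4W4W4W43333W43W4W4W4

φ(t4t333t4t333t4t333) expands symbol-by-symbol to W43 333 W43 W4 W4 W4 W43 333 W43 W4 W4 W4 W43 333 W43 W4 W4 W4; joining the 18 pieces gives the next term.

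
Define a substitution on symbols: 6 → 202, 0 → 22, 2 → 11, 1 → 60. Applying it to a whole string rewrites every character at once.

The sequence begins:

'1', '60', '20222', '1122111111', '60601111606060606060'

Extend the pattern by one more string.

Rewriting the 20 symbols of 60601111606060606060 one by one yields 202 22 202 22 60 60 60 60 202 22 202 22 202 22 202 22 202 22 202 22; concatenated:

202222022260606060202222022220222202222022220222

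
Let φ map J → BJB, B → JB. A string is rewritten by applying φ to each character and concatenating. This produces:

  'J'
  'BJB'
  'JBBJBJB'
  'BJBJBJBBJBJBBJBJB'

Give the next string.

Rewriting the 17 symbols of BJBJBJBBJBJBBJBJB one by one yields JB BJB JB BJB JB BJB JB JB BJB JB BJB JB JB BJB JB BJB JB; concatenated:

JBBJBJBBJBJBBJBJBJBBJBJBBJBJBJBBJBJBBJBJB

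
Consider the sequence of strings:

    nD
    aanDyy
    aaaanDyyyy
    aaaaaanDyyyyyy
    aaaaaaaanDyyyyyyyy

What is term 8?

aaaaaaaaaaaaaanDyyyyyyyyyyyyyy

Every step adds aa to the front and yy to the end of the previous string.
From aaaaaaaanDyyyyyyyy, 3 further steps: aaaaaaaanDyyyyyyyy → aaaaaaaaaanDyyyyyyyyyy → aaaaaaaaaaaanDyyyyyyyyyyyy → (answer).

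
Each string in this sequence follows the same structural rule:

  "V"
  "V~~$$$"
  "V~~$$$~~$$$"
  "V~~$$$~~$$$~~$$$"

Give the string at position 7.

Each term is the previous one with ~~$$$ appended.
From V~~$$$~~$$$~~$$$, 3 further steps: V~~$$$~~$$$~~$$$ → V~~$$$~~$$$~~$$$~~$$$ → V~~$$$~~$$$~~$$$~~$$$~~$$$ → (answer).

V~~$$$~~$$$~~$$$~~$$$~~$$$~~$$$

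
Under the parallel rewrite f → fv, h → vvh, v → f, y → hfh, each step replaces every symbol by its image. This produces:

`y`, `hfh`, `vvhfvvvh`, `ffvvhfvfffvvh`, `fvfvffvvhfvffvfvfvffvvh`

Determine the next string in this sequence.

Applying the rule to each of the 23 symbols of fvfvffvvhfvffvfvfvffvvh gives the pieces fv f fv f fv fv f f vvh fv f fv fv f fv f fv f fv fv f f vvh, which concatenate to the answer.

fvffvffvfvffvvhfvffvfvffvffvffvfvffvvh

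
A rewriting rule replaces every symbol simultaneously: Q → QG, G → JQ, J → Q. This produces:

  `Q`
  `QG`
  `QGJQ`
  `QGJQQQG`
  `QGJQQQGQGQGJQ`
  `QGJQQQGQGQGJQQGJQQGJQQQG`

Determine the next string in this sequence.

φ(QGJQQQGQGQGJQQGJQQGJQQQG) expands symbol-by-symbol to QG JQ Q QG QG QG JQ QG JQ QG JQ Q QG QG JQ Q QG QG JQ Q QG QG QG JQ; joining the 24 pieces gives the next term.

QGJQQQGQGQGJQQGJQQGJQQQGQGJQQQGQGJQQQGQGQGJQ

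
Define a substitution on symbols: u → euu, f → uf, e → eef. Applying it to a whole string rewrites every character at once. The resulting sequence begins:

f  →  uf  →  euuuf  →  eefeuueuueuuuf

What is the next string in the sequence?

eefeefufeefeuueuueefeuueuueefeuueuueuuuf

Replace each of the 14 characters of eefeuueuueuuuf in place — eef eef uf eef euu euu eef euu euu eef euu euu euu uf — and concatenate.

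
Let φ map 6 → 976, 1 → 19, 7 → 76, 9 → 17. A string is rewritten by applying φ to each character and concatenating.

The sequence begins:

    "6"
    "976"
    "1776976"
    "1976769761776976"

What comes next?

1917769767697617769761976769761776976

φ(1976769761776976) expands symbol-by-symbol to 19 17 76 976 76 976 17 76 976 19 76 76 976 17 76 976; joining the 16 pieces gives the next term.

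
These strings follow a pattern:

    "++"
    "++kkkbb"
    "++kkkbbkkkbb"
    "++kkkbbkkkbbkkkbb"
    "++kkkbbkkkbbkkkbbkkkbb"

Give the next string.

Every step adds kkkbb to the end: s(k+1) = s(k)·kkkbb.
Applying this once more to ++kkkbbkkkbbkkkbbkkkbb:

++kkkbbkkkbbkkkbbkkkbbkkkbb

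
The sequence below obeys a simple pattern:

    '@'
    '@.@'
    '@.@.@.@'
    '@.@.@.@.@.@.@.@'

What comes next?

Each string is two copies of the previous one joined by '.'.
One more doubling of @.@.@.@.@.@.@.@ gives the answer.

@.@.@.@.@.@.@.@.@.@.@.@.@.@.@.@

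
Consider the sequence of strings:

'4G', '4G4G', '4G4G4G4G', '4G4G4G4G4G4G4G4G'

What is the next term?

Every step duplicates the string.
One more doubling of 4G4G4G4G4G4G4G4G gives the answer.

4G4G4G4G4G4G4G4G4G4G4G4G4G4G4G4G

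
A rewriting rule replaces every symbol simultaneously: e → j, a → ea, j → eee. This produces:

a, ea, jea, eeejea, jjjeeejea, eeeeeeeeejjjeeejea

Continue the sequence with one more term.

Rewriting the 18 symbols of eeeeeeeeejjjeeejea one by one yields j j j j j j j j j eee eee eee j j j eee j ea; concatenated:

jjjjjjjjjeeeeeeeeejjjeeejea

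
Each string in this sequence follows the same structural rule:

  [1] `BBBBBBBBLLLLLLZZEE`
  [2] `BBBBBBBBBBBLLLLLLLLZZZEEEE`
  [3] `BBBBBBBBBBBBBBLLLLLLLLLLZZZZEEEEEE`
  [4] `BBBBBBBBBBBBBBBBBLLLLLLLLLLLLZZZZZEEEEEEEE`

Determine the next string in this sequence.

BBBBBBBBBBBBBBBBBBBBLLLLLLLLLLLLLLZZZZZZEEEEEEEEEE

Each string has the form B^{3n+2} L^{2n+2} Z^{n} E^{2n-2}, where the shown terms are n = 2, 3, 4, 5.
At n = 6 the blocks have lengths 20, 14, 6, 10.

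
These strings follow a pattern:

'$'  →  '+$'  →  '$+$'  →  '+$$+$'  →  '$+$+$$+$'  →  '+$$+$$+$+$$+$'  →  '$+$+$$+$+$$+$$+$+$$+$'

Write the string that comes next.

+$$+$$+$+$$+$$+$+$$+$+$$+$$+$+$$+$

From term 3 onward, concatenate the second-to-last term with the last: $·+$ = $+$, +$·$+$ = +$$+$, …
The next term joins +$$+$$+$+$$+$ and $+$+$$+$+$$+$$+$+$$+$.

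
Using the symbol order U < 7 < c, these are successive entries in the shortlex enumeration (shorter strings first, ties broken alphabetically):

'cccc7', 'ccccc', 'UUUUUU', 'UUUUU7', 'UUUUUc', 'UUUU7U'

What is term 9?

Advancing 3 positions from UUUU7U through UUUU7U → UUUU77 → UUUU7c reaches term 9.

UUUUcU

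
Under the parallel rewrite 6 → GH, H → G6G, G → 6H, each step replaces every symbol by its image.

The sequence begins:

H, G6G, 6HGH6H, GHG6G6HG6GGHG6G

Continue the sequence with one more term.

φ(GHG6G6HG6GGHG6G) expands symbol-by-symbol to 6H G6G 6H GH 6H GH G6G 6H GH 6H 6H G6G 6H GH 6H; joining the 15 pieces gives the next term.

6HG6G6HGH6HGHG6G6HGH6H6HG6G6HGH6H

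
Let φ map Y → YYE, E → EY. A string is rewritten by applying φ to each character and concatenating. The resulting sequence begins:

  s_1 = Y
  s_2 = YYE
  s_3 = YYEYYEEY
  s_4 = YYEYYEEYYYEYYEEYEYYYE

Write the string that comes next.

YYEYYEEYYYEYYEEYEYYYEYYEYYEEYYYEYYEEYEYYYEEYYYEYYEYYEEY

φ(YYEYYEEYYYEYYEEYEYYYE) expands symbol-by-symbol to YYE YYE EY YYE YYE EY EY YYE YYE YYE EY YYE YYE EY EY YYE EY YYE YYE YYE EY; joining the 21 pieces gives the next term.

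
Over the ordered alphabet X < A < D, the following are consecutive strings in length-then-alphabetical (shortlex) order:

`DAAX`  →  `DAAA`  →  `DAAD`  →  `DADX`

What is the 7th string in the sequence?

Advancing 3 positions from DADX through DADX → DADA → DADD reaches term 7.

DDXX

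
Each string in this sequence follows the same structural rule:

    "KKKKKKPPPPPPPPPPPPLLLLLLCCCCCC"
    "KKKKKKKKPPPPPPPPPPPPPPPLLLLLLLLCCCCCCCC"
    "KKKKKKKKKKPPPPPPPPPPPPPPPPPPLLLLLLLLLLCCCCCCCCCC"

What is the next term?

KKKKKKKKKKKKPPPPPPPPPPPPPPPPPPPPPLLLLLLLLLLLLCCCCCCCCCCCC

Reading off run lengths: K runs 6, 8, 10; P runs 12, 15, 18; L runs 6, 8, 10; C runs 6, 8, 10 — each is linear in n, where the shown terms are n = 3, 4, 5.
For the next term, n = 6, so the run lengths are 12, 21, 12, 12.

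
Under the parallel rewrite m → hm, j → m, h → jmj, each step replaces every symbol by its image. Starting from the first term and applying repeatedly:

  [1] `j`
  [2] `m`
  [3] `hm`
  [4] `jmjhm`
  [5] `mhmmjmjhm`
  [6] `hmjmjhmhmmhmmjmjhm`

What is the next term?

Replace each of the 18 characters of hmjmjhmhmmhmmjmjhm in place — jmj hm m hm m jmj hm jmj hm hm jmj hm hm m hm m jmj hm — and concatenate.

jmjhmmhmmjmjhmjmjhmhmjmjhmhmmhmmjmjhm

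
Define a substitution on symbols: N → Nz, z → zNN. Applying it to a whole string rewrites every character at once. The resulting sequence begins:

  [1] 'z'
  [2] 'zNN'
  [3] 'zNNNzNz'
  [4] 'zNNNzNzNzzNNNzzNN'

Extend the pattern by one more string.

Rewriting the 17 symbols of zNNNzNzNzzNNNzzNN one by one yields zNN Nz Nz Nz zNN Nz zNN Nz zNN zNN Nz Nz Nz zNN zNN Nz Nz; concatenated:

zNNNzNzNzzNNNzzNNNzzNNzNNNzNzNzzNNzNNNzNz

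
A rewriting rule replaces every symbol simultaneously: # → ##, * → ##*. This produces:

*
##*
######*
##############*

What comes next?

Rewriting the 15 symbols of ##############* one by one yields ## ## ## ## ## ## ## ## ## ## ## ## ## ## ##*; concatenated:

##############################*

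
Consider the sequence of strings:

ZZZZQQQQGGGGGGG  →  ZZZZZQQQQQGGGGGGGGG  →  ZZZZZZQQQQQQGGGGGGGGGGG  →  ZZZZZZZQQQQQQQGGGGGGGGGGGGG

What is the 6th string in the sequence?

The n-th term is n+1 Z's then n+1 Q's then 2n+1 G's, where the shown terms are n = 3, 4, 5, 6.
For term 6, n = 8, so the run lengths are 9, 9, 17.

ZZZZZZZZZQQQQQQQQQGGGGGGGGGGGGGGGGG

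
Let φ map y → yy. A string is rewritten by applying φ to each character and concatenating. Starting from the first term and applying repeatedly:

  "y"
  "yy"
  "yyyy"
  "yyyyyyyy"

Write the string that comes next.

yyyyyyyyyyyyyyyy

Rewriting each symbol of yyyyyyyy: y→yy, y→yy, y→yy, y→yy, y→yy, y→yy, y→yy, y→yy, which concatenates to yy yy yy yy yy yy yy yy.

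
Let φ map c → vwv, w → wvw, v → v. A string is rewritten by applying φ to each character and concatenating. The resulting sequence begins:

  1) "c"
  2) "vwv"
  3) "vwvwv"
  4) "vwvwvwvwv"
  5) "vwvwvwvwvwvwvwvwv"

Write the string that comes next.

Rewriting the 17 symbols of vwvwvwvwvwvwvwvwv one by one yields v wvw v wvw v wvw v wvw v wvw v wvw v wvw v wvw v; concatenated:

vwvwvwvwvwvwvwvwvwvwvwvwvwvwvwvwv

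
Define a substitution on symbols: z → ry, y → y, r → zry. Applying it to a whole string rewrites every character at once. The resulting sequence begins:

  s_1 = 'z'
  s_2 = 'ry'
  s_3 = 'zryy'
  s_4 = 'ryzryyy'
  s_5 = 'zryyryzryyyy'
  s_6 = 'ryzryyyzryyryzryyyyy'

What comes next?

zryyryzryyyyryzryyyzryyryzryyyyyy

Replace each of the 20 characters of ryzryyyzryyryzryyyyy in place — zry y ry zry y y y ry zry y y zry y ry zry y y y y y — and concatenate.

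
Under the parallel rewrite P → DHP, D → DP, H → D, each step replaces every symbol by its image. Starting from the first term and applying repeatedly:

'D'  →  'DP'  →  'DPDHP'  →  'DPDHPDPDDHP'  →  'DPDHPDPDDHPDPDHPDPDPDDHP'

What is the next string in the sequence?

Replace each of the 24 characters of DPDHPDPDDHPDPDHPDPDPDDHP in place — DP DHP DP D DHP DP DHP DP DP D DHP DP DHP DP D DHP DP DHP DP DHP DP DP D DHP — and concatenate.

DPDHPDPDDHPDPDHPDPDPDDHPDPDHPDPDDHPDPDHPDPDHPDPDPDDHP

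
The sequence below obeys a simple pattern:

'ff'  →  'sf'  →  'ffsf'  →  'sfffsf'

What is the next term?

From term 3 onward, concatenate the second-to-last term with the last: ff·sf = ffsf, sf·ffsf = sfffsf, …
So term 5 is ffsf·sfffsf.

ffsfsfffsf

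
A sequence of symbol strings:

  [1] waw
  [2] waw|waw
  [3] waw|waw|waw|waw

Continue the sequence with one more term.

s(k+1) = s(k)·|·s(k) — each term doubles the last with '|' between the halves.
Doubling waw|waw|waw|waw with '|' between the halves:

waw|waw|waw|waw|waw|waw|waw|waw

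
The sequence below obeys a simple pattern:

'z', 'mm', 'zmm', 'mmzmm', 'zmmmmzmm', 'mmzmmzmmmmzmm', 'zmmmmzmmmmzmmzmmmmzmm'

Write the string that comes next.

mmzmmzmmmmzmmzmmmmzmmmmzmmzmmmmzmm

From term 3 onward, concatenate the second-to-last term with the last: z·mm = zmm, mm·zmm = mmzmm, …
Continuing: mmzmmzmmmmzmm · zmmmmzmmmmzmmzmmmmzmm gives term 8.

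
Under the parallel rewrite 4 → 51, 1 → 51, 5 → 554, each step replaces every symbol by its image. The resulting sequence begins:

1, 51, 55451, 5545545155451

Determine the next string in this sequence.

Rewriting the 13 symbols of 5545545155451 one by one yields 554 554 51 554 554 51 554 51 554 554 51 554 51; concatenated:

5545545155455451554515545545155451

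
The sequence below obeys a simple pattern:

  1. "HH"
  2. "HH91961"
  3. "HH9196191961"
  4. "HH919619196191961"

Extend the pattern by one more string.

The strings grow by a fixed suffix 91961 each time.
Applying this once more to HH919619196191961:

HH91961919619196191961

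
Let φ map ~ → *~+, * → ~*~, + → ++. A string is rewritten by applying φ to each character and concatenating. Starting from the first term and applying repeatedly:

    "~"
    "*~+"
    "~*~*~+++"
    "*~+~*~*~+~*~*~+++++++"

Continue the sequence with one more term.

~*~*~+++*~+~*~*~+~*~*~+++*~+~*~*~+~*~*~+++++++++++++++

Applying the rule to each of the 21 symbols of *~+~*~*~+~*~*~+++++++ gives the pieces ~*~ *~+ ++ *~+ ~*~ *~+ ~*~ *~+ ++ *~+ ~*~ *~+ ~*~ *~+ ++ ++ ++ ++ ++ ++ ++, which concatenate to the answer.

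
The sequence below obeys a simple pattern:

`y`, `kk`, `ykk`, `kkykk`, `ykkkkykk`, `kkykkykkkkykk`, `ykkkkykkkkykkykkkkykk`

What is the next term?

From term 3 onward, concatenate the second-to-last term with the last: y·kk = ykk, kk·ykk = kkykk, …
The next term joins kkykkykkkkykk and ykkkkykkkkykkykkkkykk.

kkykkykkkkykkykkkkykkkkykkykkkkykk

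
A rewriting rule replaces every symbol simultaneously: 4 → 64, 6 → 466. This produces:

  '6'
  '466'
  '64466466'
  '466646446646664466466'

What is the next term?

6446646646664466646446646664466466466646446646664466466

Applying the rule to each of the 21 symbols of 466646446646664466466 gives the pieces 64 466 466 466 64 466 64 64 466 466 64 466 466 466 64 64 466 466 64 466 466, which concatenate to the answer.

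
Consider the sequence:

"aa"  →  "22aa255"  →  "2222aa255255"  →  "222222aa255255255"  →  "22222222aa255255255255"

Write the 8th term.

Every step adds 22 to the front and 255 to the end of the previous string.
From 22222222aa255255255255, 3 further steps: 22222222aa255255255255 → 2222222222aa255255255255255 → 222222222222aa255255255255255255 → (answer).

22222222222222aa255255255255255255255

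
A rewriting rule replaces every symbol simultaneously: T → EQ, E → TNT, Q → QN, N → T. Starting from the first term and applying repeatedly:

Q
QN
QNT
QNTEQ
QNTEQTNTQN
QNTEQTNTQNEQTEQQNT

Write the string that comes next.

QNTEQTNTQNEQTEQQNTTNTQNEQTNTQNQNTEQ

Applying the rule to each of the 18 symbols of QNTEQTNTQNEQTEQQNT gives the pieces QN T EQ TNT QN EQ T EQ QN T TNT QN EQ TNT QN QN T EQ, which concatenate to the answer.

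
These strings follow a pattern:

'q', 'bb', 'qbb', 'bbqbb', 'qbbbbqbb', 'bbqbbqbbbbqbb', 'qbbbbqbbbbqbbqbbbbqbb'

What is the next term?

From term 3 onward, concatenate the second-to-last term with the last: q·bb = qbb, bb·qbb = bbqbb, …
So term 8 is bbqbbqbbbbqbb·qbbbbqbbbbqbbqbbbbqbb.

bbqbbqbbbbqbbqbbbbqbbbbqbbqbbbbqbb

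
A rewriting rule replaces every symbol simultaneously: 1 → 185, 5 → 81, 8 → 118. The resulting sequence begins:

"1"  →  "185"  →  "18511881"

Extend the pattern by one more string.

Rewriting each symbol of 18511881: 1→185, 8→118, 5→81, 1→185, 1→185, 8→118, 8→118, 1→185, which concatenates to 185 118 81 185 185 118 118 185.

18511881185185118118185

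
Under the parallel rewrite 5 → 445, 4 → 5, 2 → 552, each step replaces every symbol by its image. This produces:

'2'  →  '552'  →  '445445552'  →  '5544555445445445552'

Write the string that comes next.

44544555445445445554455544555445445445552

Applying the rule to each of the 19 symbols of 5544555445445445552 gives the pieces 445 445 5 5 445 445 445 5 5 445 5 5 445 5 5 445 445 445 552, which concatenate to the answer.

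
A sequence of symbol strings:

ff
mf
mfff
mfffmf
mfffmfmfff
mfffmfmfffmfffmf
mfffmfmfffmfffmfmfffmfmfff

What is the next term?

mfffmfmfffmfffmfmfffmfmfffmfffmfmfffmfffmf

From term 3 onward, concatenate the last term with the second-to-last: mf·ff = mfff, mfff·mf = mfffmf, …
Continuing: mfffmfmfffmfffmfmfffmfmfff · mfffmfmfffmfffmf gives term 8.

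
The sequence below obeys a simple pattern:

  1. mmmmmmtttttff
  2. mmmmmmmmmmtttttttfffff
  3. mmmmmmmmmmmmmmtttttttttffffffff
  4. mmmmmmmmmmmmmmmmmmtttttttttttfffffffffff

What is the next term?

Each string has the form m^{4n+2} t^{2n+3} f^{3n-1} (n = 1, 2, …).
Setting n = 5 gives 22, 13, 14 characters in each block.

mmmmmmmmmmmmmmmmmmmmmmtttttttttttttffffffffffffff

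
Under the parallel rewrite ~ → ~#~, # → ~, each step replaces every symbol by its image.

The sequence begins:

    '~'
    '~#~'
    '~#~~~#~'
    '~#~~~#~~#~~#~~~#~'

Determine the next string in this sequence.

~#~~~#~~#~~#~~~#~~#~~~#~~#~~~#~~#~~#~~~#~

φ(~#~~~#~~#~~#~~~#~) expands symbol-by-symbol to ~#~ ~ ~#~ ~#~ ~#~ ~ ~#~ ~#~ ~ ~#~ ~#~ ~ ~#~ ~#~ ~#~ ~ ~#~; joining the 17 pieces gives the next term.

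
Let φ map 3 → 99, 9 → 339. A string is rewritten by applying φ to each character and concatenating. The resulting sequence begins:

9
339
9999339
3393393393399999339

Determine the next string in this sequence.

φ(3393393393399999339) expands symbol-by-symbol to 99 99 339 99 99 339 99 99 339 99 99 339 339 339 339 339 99 99 339; joining the 19 pieces gives the next term.

99993399999339999933999993393393393393399999339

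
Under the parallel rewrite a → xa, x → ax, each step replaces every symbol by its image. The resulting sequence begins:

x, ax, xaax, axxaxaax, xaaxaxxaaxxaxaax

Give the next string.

axxaxaaxxaaxaxxaxaaxaxxaaxxaxaax

Applying the rule to each of the 16 symbols of xaaxaxxaaxxaxaax gives the pieces ax xa xa ax xa ax ax xa xa ax ax xa ax xa xa ax, which concatenate to the answer.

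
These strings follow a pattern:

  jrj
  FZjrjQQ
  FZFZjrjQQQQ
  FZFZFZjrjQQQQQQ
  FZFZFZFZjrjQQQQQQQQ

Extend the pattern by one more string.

s(k+1) = FZ·s(k)·QQ, so each term gains FZ as a prefix and QQ as a suffix.
So the next term is FZ·FZFZFZFZjrjQQQQQQQQ·QQ.

FZFZFZFZFZjrjQQQQQQQQQQ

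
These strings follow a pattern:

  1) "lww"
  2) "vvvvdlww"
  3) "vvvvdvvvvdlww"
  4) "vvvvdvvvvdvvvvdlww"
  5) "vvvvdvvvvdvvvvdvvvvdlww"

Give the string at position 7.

vvvvdvvvvdvvvvdvvvvdvvvvdvvvvdlww

Every step adds vvvvd at the front: s(k+1) = vvvvd·s(k).
From vvvvdvvvvdvvvvdvvvvdlww, 2 further steps: vvvvdvvvvdvvvvdvvvvdlww → vvvvdvvvvdvvvvdvvvvdvvvvdlww → (answer).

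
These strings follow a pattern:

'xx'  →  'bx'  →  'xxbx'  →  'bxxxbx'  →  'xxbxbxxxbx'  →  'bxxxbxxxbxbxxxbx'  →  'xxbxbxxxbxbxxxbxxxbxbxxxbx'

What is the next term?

Each term (from the third on) is the two preceding terms concatenated in order: term 3 = xx·bx = xxbx.
So term 8 is bxxxbxxxbxbxxxbx·xxbxbxxxbxbxxxbxxxbxbxxxbx.

bxxxbxxxbxbxxxbxxxbxbxxxbxbxxxbxxxbxbxxxbx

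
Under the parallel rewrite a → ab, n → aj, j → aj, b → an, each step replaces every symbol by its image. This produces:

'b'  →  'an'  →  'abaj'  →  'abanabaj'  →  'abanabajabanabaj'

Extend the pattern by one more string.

Rewriting the 16 symbols of abanabajabanabaj one by one yields ab an ab aj ab an ab aj ab an ab aj ab an ab aj; concatenated:

abanabajabanabajabanabajabanabaj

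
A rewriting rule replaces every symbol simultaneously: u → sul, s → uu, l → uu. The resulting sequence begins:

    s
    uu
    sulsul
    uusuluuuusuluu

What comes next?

sulsuluusuluusulsulsulsuluusuluusulsul

φ(uusuluuuusuluu) expands symbol-by-symbol to sul sul uu sul uu sul sul sul sul uu sul uu sul sul; joining the 14 pieces gives the next term.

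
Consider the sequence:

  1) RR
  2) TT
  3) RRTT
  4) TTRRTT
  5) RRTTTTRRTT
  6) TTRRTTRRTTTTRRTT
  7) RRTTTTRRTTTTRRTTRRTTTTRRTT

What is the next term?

Each term (from the third on) is the two preceding terms concatenated in order: term 3 = RR·TT = RRTT.
Continuing: TTRRTTRRTTTTRRTT · RRTTTTRRTTTTRRTTRRTTTTRRTT gives term 8.

TTRRTTRRTTTTRRTTRRTTTTRRTTTTRRTTRRTTTTRRTT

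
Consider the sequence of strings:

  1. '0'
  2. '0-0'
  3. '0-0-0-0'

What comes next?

0-0-0-0-0-0-0-0

s(k+1) = s(k)·-·s(k) — each term doubles the last with '-' between the halves.
So the next term is two copies of 0-0-0-0 with '-' between the halves.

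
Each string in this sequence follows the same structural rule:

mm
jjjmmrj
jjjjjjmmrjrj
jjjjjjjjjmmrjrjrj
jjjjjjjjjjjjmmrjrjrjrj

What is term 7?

Each term wraps the previous one in jjj on the left and rj on the right.
From jjjjjjjjjjjjmmrjrjrjrj, 2 further steps: jjjjjjjjjjjjmmrjrjrjrj → jjjjjjjjjjjjjjjmmrjrjrjrjrj → (answer).

jjjjjjjjjjjjjjjjjjmmrjrjrjrjrjrj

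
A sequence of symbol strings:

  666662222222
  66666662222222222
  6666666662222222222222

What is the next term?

666666666662222222222222222

Reading off run lengths: 6 runs 5, 7, 9; 2 runs 7, 10, 13 — each is linear in n, where the shown terms are n = 2, 3, 4.
For the next term, n = 5, so the run lengths are 11, 16.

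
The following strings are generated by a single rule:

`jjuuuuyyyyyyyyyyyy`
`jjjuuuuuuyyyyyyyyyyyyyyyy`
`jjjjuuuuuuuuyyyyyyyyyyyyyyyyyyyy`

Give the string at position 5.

Term n consists of n-1 j's, followed by 2n-2 u's, followed by 4n y's, where the shown terms are n = 3, 4, 5.
At n = 7 the blocks have lengths 6, 12, 28.

jjjjjjuuuuuuuuuuuuyyyyyyyyyyyyyyyyyyyyyyyyyyyy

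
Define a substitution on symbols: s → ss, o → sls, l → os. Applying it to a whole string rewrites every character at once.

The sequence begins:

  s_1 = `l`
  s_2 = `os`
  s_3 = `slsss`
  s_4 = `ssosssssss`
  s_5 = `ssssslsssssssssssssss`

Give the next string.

Rewriting the 21 symbols of ssssslsssssssssssssss one by one yields ss ss ss ss ss os ss ss ss ss ss ss ss ss ss ss ss ss ss ss ss; concatenated:

ssssssssssosssssssssssssssssssssssssssssss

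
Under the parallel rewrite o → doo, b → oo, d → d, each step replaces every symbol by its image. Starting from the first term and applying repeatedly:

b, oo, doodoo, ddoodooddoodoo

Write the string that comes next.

dddoodooddoodoodddoodooddoodoo

Applying the rule to each of the 14 symbols of ddoodooddoodoo gives the pieces d d doo doo d doo doo d d doo doo d doo doo, which concatenate to the answer.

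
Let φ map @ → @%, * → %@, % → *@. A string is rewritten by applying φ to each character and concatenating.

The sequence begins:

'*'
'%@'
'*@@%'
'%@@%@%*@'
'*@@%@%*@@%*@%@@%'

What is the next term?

%@@%@%*@@%*@%@@%@%*@%@@%*@@%@%*@

Applying the rule to each of the 16 symbols of *@@%@%*@@%*@%@@% gives the pieces %@ @% @% *@ @% *@ %@ @% @% *@ %@ @% *@ @% @% *@, which concatenate to the answer.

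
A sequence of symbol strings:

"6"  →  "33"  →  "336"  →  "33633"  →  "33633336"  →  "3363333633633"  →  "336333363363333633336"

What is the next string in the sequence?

3363333633633336333363363333633633

From term 3 onward, concatenate the last term with the second-to-last: 33·6 = 336, 336·33 = 33633, …
Continuing: 336333363363333633336 · 3363333633633 gives term 8.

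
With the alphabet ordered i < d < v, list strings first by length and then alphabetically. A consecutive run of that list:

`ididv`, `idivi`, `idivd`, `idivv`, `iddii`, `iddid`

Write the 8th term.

idddi

Advancing 2 positions from iddid through iddid → iddiv reaches term 8.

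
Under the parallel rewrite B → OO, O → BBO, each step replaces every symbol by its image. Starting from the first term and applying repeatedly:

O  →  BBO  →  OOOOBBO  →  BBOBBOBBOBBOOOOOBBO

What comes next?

Rewriting the 19 symbols of BBOBBOBBOBBOOOOOBBO one by one yields OO OO BBO OO OO BBO OO OO BBO OO OO BBO BBO BBO BBO BBO OO OO BBO; concatenated:

OOOOBBOOOOOBBOOOOOBBOOOOOBBOBBOBBOBBOBBOOOOOBBO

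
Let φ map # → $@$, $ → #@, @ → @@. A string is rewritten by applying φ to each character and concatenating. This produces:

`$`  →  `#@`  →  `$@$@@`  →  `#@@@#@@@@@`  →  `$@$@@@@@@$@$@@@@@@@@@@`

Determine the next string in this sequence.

φ($@$@@@@@@$@$@@@@@@@@@@) expands symbol-by-symbol to #@ @@ #@ @@ @@ @@ @@ @@ @@ #@ @@ #@ @@ @@ @@ @@ @@ @@ @@ @@ @@ @@; joining the 22 pieces gives the next term.

#@@@#@@@@@@@@@@@@@#@@@#@@@@@@@@@@@@@@@@@@@@@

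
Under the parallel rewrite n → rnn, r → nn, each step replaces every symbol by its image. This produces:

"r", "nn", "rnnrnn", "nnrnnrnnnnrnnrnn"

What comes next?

Rewriting the 16 symbols of nnrnnrnnnnrnnrnn one by one yields rnn rnn nn rnn rnn nn rnn rnn rnn rnn nn rnn rnn nn rnn rnn; concatenated:

rnnrnnnnrnnrnnnnrnnrnnrnnrnnnnrnnrnnnnrnnrnn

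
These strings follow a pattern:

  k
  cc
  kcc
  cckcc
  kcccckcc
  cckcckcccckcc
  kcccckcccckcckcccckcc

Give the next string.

This is a Fibonacci-style word recurrence s(k) = s(k−2)·s(k−1): e.g. k·cc = kcc.
The next term joins cckcckcccckcc and kcccckcccckcckcccckcc.

cckcckcccckcckcccckcccckcckcccckcc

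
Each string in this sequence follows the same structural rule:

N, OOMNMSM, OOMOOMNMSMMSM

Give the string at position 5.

Each term wraps the previous one in OOM on the left and MSM on the right.
From OOMOOMNMSMMSM, 2 further steps: OOMOOMNMSMMSM → OOMOOMOOMNMSMMSMMSM → (answer).

OOMOOMOOMOOMNMSMMSMMSMMSM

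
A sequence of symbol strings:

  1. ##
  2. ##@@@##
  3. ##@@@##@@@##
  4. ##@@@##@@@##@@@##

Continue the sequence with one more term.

##@@@##@@@##@@@##@@@##

Each term is the previous one with ##@@@ prepended.
One more step from ##@@@##@@@##@@@## gives the answer.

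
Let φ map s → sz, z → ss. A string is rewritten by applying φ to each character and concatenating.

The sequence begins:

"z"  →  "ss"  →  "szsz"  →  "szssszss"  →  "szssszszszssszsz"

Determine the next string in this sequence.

Applying the rule to each of the 16 symbols of szssszszszssszsz gives the pieces sz ss sz sz sz ss sz ss sz ss sz sz sz ss sz ss, which concatenate to the answer.

szssszszszssszssszssszszszssszss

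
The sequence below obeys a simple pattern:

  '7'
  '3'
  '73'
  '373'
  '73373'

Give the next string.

37373373

This is a Fibonacci-style word recurrence s(k) = s(k−2)·s(k−1): e.g. 7·3 = 73.
So term 6 is 373·73373.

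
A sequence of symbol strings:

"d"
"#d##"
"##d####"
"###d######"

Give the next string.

####d########

Every step adds # to the front and ## to the end of the previous string.
One more step from ###d###### gives the answer.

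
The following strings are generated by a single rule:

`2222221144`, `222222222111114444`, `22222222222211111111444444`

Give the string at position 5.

The n-th term is 3n+3 2's then 3n-1 1's then 2n 4's (n = 1, 2, …).
For term 5, n = 5, so the run lengths are 18, 14, 10.

222222222222222222111111111111114444444444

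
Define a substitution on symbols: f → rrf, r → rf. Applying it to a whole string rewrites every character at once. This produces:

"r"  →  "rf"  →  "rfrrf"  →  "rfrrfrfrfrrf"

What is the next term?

Apply φ to rfrrfrfrfrrf symbol by symbol: r→rf, f→rrf, r→rf, r→rf, f→rrf, r→rf, f→rrf, r→rf, f→rrf, r→rf, r→rf, f→rrf; joined: rf rrf rf rf rrf rf rrf rf rrf rf rf rrf.

rfrrfrfrfrrfrfrrfrfrrfrfrfrrf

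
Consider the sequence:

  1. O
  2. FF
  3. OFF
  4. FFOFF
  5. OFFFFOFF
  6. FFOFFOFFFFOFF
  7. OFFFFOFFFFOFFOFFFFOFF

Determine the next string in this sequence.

FFOFFOFFFFOFFOFFFFOFFFFOFFOFFFFOFF

Each term (from the third on) is the two preceding terms concatenated in order: term 3 = O·FF = OFF.
Continuing: FFOFFOFFFFOFF · OFFFFOFFFFOFFOFFFFOFF gives term 8.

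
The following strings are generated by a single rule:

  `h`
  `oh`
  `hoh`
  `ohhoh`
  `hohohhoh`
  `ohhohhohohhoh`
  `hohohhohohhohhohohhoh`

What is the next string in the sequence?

This is a Fibonacci-style word recurrence s(k) = s(k−2)·s(k−1): e.g. h·oh = hoh.
Continuing: ohhohhohohhoh · hohohhohohhohhohohhoh gives term 8.

ohhohhohohhohhohohhohohhohhohohhoh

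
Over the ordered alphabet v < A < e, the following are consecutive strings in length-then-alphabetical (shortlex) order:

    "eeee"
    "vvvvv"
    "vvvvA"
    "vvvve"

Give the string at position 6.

vvvAA

Stepping forward 2 times from vvvve: vvvve → vvvAv, then the target.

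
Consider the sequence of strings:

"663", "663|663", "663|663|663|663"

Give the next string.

663|663|663|663|663|663|663|663

s(k+1) = s(k)·|·s(k) — each term doubles the last with '|' between the halves.
One more doubling of 663|663|663|663 gives the answer.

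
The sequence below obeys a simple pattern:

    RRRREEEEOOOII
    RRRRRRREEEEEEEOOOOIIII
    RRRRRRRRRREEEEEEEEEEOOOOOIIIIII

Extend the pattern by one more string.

Reading off run lengths: R runs 4, 7, 10; E runs 4, 7, 10; O runs 3, 4, 5; I runs 2, 4, 6 — each is linear in n (n = 1, 2, …).
Setting n = 4 gives 13, 13, 6, 8 characters in each block.

RRRRRRRRRRRRREEEEEEEEEEEEEOOOOOOIIIIIIII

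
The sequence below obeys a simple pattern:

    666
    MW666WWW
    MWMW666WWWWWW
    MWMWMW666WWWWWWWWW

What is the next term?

s(k+1) = MW·s(k)·WWW, so each term gains MW as a prefix and WWW as a suffix.
Applying this once more to MWMWMW666WWWWWWWWW:

MWMWMWMW666WWWWWWWWWWWW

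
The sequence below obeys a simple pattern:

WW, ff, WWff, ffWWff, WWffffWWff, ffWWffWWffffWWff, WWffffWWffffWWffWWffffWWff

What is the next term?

ffWWffWWffffWWffWWffffWWffffWWffWWffffWWff

Each term (from the third on) is the two preceding terms concatenated in order: term 3 = WW·ff = WWff.
The next term joins ffWWffWWffffWWff and WWffffWWffffWWffWWffffWWff.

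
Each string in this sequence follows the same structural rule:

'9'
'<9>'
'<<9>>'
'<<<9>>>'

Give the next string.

Each term wraps the previous one in < on the left and > on the right.
Applying this once more to <<<9>>>:

<<<<9>>>>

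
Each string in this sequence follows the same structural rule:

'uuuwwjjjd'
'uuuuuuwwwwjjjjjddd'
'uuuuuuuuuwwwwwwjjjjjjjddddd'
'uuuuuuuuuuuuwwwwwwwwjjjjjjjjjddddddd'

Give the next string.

uuuuuuuuuuuuuuuwwwwwwwwwwjjjjjjjjjjjddddddddd

Term n consists of 3n u's, followed by 2n w's, followed by 2n+1 j's, followed by 2n-1 d's (n = 1, 2, …).
At n = 5 the blocks have lengths 15, 10, 11, 9.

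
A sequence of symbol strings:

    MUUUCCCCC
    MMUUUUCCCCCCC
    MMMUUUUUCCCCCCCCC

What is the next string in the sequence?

Term n consists of n-1 M's, followed by n+1 U's, followed by 2n+1 C's, where the shown terms are n = 2, 3, 4.
Setting n = 5 gives 4, 6, 11 characters in each block.

MMMMUUUUUUCCCCCCCCCCC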